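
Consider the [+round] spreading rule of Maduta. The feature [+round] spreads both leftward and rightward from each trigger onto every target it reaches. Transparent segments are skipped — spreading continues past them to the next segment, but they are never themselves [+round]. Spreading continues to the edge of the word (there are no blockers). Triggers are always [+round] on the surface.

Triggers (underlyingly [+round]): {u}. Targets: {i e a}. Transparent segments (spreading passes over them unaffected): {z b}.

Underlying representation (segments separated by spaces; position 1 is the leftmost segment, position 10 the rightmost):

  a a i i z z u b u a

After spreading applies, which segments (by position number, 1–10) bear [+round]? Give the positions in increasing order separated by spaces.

From /u/ at 7 rightward: 8 /b/ transparent; 9 /u/ is itself a trigger — this domain ends here.
From /u/ at 7 leftward: 6 /z/ transparent; 5 /z/ transparent; 4 /i/ → [+round]; 3 /i/ → [+round]; 2 /a/ → [+round]; 1 /a/ → [+round]; word edge.
From /u/ at 9 rightward: 10 /a/ → [+round]; word edge.
From /u/ at 9 leftward: 8 /b/ transparent; 7 /u/ is itself a trigger — this domain ends here.

1 2 3 4 7 9 10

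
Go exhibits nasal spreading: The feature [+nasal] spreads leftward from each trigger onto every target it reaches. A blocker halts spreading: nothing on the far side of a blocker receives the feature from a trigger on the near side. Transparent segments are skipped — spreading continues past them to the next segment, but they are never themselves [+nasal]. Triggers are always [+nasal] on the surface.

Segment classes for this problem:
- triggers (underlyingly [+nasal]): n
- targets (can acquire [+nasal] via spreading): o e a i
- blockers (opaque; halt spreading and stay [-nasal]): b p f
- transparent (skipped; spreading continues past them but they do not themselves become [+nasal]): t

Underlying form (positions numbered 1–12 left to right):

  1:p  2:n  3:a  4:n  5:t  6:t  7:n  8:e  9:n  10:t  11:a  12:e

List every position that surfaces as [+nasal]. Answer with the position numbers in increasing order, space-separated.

2 3 4 7 8 9

From /n/ at 2 leftward: 1 /p/ blocks.
From /n/ at 4 leftward: 3 /a/ → [+nasal]; 2 /n/ is itself a trigger — this domain ends here.
From /n/ at 7 leftward: 6 /t/ transparent; 5 /t/ transparent; 4 /n/ is itself a trigger — this domain ends here.
From /n/ at 9 leftward: 8 /e/ → [+nasal]; 7 /n/ is itself a trigger — this domain ends here.
Targets with no active source: positions 11 12 stay [-nasal].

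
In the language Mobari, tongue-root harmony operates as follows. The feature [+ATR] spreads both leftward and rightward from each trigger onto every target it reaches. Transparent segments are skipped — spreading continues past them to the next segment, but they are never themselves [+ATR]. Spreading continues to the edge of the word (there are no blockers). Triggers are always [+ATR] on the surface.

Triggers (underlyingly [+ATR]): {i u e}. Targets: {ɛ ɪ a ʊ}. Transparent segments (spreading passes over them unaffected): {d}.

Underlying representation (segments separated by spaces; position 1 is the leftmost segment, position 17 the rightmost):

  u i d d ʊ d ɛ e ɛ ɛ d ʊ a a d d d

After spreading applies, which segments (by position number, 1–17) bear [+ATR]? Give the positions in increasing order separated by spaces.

From /u/ at 1 rightward: 2 /i/ is itself a trigger — this domain ends here.
From /u/ at 1 leftward: word edge.
From /i/ at 2 rightward: 3 /d/ transparent; 4 /d/ transparent; 5 /ʊ/ → [+ATR]; 6 /d/ transparent; 7 /ɛ/ → [+ATR]; 8 /e/ is itself a trigger — this domain ends here.
From /i/ at 2 leftward: 1 /u/ is itself a trigger — this domain ends here.
From /e/ at 8 rightward: 9 /ɛ/ → [+ATR]; 10 /ɛ/ → [+ATR]; 11 /d/ transparent; 12 /ʊ/ → [+ATR]; 13 /a/ → [+ATR]; 14 /a/ → [+ATR]; 15 /d/ transparent; 16 /d/ transparent; 17 /d/ transparent; word edge.
From /e/ at 8 leftward: 7 /ɛ/ → [+ATR]; 6 /d/ transparent; 5 /ʊ/ → [+ATR]; 4 /d/ transparent; 3 /d/ transparent; 2 /i/ is itself a trigger — this domain ends here.

1 2 5 7 8 9 10 12 13 14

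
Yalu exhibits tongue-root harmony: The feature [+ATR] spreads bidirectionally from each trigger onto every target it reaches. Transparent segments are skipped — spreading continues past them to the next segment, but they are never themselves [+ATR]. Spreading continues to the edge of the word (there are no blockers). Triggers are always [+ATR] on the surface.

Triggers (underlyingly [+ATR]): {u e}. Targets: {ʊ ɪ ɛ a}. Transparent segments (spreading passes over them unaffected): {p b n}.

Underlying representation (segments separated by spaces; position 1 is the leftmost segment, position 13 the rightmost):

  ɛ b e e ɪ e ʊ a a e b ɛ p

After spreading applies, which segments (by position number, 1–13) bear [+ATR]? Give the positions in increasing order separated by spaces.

1 3 4 5 6 7 8 9 10 12

From /e/ at 3 rightward: 4 /e/ is itself a trigger — this domain ends here.
From /e/ at 3 leftward: 2 /b/ transparent; 1 /ɛ/ → [+ATR]; word edge.
From /e/ at 4 rightward: 5 /ɪ/ → [+ATR]; 6 /e/ is itself a trigger — this domain ends here.
From /e/ at 4 leftward: 3 /e/ is itself a trigger — this domain ends here.
From /e/ at 6 rightward: 7 /ʊ/ → [+ATR]; 8 /a/ → [+ATR]; 9 /a/ → [+ATR]; 10 /e/ is itself a trigger — this domain ends here.
From /e/ at 6 leftward: 5 /ɪ/ → [+ATR]; 4 /e/ is itself a trigger — this domain ends here.
From /e/ at 10 rightward: 11 /b/ transparent; 12 /ɛ/ → [+ATR]; 13 /p/ transparent; word edge.
From /e/ at 10 leftward: 9 /a/ → [+ATR]; 8 /a/ → [+ATR]; 7 /ʊ/ → [+ATR]; 6 /e/ is itself a trigger — this domain ends here.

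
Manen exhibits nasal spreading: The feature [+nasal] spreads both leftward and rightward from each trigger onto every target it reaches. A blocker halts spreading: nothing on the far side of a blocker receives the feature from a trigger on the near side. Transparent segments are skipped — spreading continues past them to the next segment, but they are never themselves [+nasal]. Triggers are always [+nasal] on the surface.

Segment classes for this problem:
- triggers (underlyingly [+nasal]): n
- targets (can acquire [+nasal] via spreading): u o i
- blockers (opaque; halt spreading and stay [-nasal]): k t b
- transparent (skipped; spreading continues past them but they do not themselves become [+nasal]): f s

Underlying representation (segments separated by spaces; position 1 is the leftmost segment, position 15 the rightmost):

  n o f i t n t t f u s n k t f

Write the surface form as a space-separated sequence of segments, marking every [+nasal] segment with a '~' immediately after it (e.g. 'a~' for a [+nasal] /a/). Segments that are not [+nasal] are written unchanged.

From /n/ at 1 rightward: 2 /o/ → [+nasal]; 3 /f/ transparent; 4 /i/ → [+nasal]; 5 /t/ blocks.
From /n/ at 1 leftward: word edge.
From /n/ at 6 rightward: 7 /t/ blocks.
From /n/ at 6 leftward: 5 /t/ blocks.
From /n/ at 12 rightward: 13 /k/ blocks.
From /n/ at 12 leftward: 11 /s/ transparent; 10 /u/ → [+nasal]; 9 /f/ transparent; 8 /t/ blocks.
[+nasal] positions on the surface: 1 2 4 6 10 12.

n~ o~ f i~ t n~ t t f u~ s n~ k t f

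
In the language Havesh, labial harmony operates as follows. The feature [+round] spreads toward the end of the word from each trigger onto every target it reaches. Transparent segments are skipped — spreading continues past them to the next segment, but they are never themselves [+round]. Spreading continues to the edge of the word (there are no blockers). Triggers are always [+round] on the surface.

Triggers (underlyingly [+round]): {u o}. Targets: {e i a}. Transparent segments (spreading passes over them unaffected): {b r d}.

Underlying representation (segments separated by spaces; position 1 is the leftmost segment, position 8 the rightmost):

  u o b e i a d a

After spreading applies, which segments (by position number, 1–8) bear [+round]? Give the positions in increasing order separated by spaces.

From /u/ at 1 rightward: 2 /o/ is itself a trigger — this domain ends here.
From /o/ at 2 rightward: 3 /b/ transparent; 4 /e/ → [+round]; 5 /i/ → [+round]; 6 /a/ → [+round]; 7 /d/ transparent; 8 /a/ → [+round]; word edge.

1 2 4 5 6 8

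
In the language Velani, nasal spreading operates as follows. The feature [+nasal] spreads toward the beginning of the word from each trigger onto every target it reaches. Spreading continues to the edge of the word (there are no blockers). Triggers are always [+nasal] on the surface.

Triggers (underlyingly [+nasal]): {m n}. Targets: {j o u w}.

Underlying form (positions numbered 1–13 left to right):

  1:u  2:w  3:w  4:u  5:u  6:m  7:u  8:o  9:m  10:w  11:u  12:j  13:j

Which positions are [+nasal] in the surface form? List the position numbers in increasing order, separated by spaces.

From /m/ at 6 leftward: 5 /u/ → [+nasal]; 4 /u/ → [+nasal]; 3 /w/ → [+nasal]; 2 /w/ → [+nasal]; 1 /u/ → [+nasal]; word edge.
From /m/ at 9 leftward: 8 /o/ → [+nasal]; 7 /u/ → [+nasal]; 6 /m/ is itself a trigger — this domain ends here.
Targets with no active source: positions 10 11 12 13 stay [-nasal].

1 2 3 4 5 6 7 8 9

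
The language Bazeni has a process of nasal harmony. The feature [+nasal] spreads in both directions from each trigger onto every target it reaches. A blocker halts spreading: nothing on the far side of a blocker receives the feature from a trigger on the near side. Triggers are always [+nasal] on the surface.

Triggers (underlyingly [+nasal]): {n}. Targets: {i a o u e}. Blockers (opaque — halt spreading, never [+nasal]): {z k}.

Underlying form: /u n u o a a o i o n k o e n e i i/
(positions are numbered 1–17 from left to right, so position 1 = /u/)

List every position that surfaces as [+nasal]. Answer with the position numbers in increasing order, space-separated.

1 2 3 4 5 6 7 8 9 10 12 13 14 15 16 17

From /n/ at 2 rightward: 3 /u/ → [+nasal]; 4 /o/ → [+nasal]; 5 /a/ → [+nasal]; 6 /a/ → [+nasal]; 7 /o/ → [+nasal]; 8 /i/ → [+nasal]; 9 /o/ → [+nasal]; 10 /n/ is itself a trigger — this domain ends here.
From /n/ at 2 leftward: 1 /u/ → [+nasal]; word edge.
From /n/ at 10 rightward: 11 /k/ blocks.
From /n/ at 10 leftward: 9 /o/ → [+nasal]; 8 /i/ → [+nasal]; 7 /o/ → [+nasal]; 6 /a/ → [+nasal]; 5 /a/ → [+nasal]; 4 /o/ → [+nasal]; 3 /u/ → [+nasal]; 2 /n/ is itself a trigger — this domain ends here.
From /n/ at 14 rightward: 15 /e/ → [+nasal]; 16 /i/ → [+nasal]; 17 /i/ → [+nasal]; word edge.
From /n/ at 14 leftward: 13 /e/ → [+nasal]; 12 /o/ → [+nasal]; 11 /k/ blocks.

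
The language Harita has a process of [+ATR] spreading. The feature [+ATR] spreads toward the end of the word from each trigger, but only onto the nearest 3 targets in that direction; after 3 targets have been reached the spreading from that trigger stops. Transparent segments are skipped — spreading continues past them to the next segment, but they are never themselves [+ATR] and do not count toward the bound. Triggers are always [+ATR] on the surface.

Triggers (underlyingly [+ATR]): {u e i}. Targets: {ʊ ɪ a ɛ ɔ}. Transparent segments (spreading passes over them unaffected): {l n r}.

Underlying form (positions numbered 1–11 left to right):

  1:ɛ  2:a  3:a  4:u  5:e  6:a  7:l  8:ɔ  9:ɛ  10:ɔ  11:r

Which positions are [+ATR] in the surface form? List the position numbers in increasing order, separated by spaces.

From /u/ at 4 rightward: 5 /e/ is itself a trigger — this domain ends here.
From /e/ at 5 rightward: 6 /a/ → [+ATR]; 7 /l/ transparent; 8 /ɔ/ → [+ATR]; 9 /ɛ/ → [+ATR]; bound reached.
Targets with no active source: positions 1 2 3 10 stay [-ATR].

4 5 6 8 9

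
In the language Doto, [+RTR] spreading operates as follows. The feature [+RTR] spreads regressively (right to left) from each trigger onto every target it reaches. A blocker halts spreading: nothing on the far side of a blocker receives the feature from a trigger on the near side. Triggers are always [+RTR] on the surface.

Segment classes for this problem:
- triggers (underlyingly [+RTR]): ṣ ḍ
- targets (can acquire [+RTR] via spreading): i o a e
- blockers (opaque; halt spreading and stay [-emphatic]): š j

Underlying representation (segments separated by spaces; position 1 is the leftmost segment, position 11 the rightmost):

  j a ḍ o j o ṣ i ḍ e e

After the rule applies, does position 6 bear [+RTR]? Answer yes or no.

From /ḍ/ at 3 leftward: 2 /a/ → [+RTR]; 1 /j/ blocks.
From /ṣ/ at 7 leftward: 6 /o/ → [+RTR]; 5 /j/ blocks.
From /ḍ/ at 9 leftward: 8 /i/ → [+RTR]; 7 /ṣ/ is itself a trigger — this domain ends here.
Targets with no active source: positions 4 10 11 stay [-emphatic].
[+RTR] positions on the surface: 2 3 6 7 8 9.

yes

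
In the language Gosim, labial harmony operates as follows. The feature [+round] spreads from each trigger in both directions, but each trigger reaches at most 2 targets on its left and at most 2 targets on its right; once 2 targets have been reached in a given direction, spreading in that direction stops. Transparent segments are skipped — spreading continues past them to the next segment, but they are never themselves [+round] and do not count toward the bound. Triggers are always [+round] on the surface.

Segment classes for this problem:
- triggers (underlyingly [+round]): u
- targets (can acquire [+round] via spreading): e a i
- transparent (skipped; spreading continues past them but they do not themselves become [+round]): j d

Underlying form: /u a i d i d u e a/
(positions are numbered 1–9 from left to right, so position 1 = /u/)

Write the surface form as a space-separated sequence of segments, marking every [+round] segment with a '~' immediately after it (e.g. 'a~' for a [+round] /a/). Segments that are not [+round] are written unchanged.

From /u/ at 1 rightward: 2 /a/ → [+round]; 3 /i/ → [+round]; bound reached.
From /u/ at 1 leftward: word edge.
From /u/ at 7 rightward: 8 /e/ → [+round]; 9 /a/ → [+round]; bound reached.
From /u/ at 7 leftward: 6 /d/ transparent; 5 /i/ → [+round]; 4 /d/ transparent; 3 /i/ → [+round]; bound reached.
[+round] positions on the surface: 1 2 3 5 7 8 9.

u~ a~ i~ d i~ d u~ e~ a~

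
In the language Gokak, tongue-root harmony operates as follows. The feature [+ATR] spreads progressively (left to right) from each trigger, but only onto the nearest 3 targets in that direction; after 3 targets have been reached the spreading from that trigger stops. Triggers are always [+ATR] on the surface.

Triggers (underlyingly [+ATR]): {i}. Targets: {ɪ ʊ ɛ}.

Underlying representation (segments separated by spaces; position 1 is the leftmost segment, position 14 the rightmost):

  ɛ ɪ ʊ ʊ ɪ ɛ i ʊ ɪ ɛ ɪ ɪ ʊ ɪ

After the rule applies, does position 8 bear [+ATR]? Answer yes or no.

From /i/ at 7 rightward: 8 /ʊ/ → [+ATR]; 9 /ɪ/ → [+ATR]; 10 /ɛ/ → [+ATR]; bound reached.
Targets with no active source: positions 1 2 3 4 5 6 11 12 13 14 stay [-ATR].
[+ATR] positions on the surface: 7 8 9 10.

yes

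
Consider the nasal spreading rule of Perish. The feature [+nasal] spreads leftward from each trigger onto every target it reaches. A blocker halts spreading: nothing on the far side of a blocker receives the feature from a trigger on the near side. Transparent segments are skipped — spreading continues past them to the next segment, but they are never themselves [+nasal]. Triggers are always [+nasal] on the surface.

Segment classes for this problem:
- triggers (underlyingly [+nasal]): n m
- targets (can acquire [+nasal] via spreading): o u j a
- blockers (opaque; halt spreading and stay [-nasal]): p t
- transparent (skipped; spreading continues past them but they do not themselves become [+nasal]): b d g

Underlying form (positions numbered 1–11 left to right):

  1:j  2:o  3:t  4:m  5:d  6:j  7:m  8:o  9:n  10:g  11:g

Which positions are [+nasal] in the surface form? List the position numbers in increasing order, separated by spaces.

From /m/ at 4 leftward: 3 /t/ blocks.
From /m/ at 7 leftward: 6 /j/ → [+nasal]; 5 /d/ transparent; 4 /m/ is itself a trigger — this domain ends here.
From /n/ at 9 leftward: 8 /o/ → [+nasal]; 7 /m/ is itself a trigger — this domain ends here.
Targets with no active source: positions 1 2 stay [-nasal].

4 6 7 8 9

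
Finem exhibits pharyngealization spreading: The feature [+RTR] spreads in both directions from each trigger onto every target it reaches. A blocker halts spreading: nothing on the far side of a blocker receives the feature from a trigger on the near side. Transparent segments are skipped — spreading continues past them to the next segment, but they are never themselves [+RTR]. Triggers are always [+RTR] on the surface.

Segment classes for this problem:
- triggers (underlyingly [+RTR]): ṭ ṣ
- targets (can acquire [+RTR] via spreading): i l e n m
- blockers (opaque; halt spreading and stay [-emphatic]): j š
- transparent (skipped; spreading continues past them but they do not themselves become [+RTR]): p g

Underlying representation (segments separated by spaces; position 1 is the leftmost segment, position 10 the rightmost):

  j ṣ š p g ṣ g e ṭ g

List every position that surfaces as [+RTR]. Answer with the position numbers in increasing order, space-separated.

2 6 8 9

From /ṣ/ at 2 rightward: 3 /š/ blocks.
From /ṣ/ at 2 leftward: 1 /j/ blocks.
From /ṣ/ at 6 rightward: 7 /g/ transparent; 8 /e/ → [+RTR]; 9 /ṭ/ is itself a trigger — this domain ends here.
From /ṣ/ at 6 leftward: 5 /g/ transparent; 4 /p/ transparent; 3 /š/ blocks.
From /ṭ/ at 9 rightward: 10 /g/ transparent; word edge.
From /ṭ/ at 9 leftward: 8 /e/ → [+RTR]; 7 /g/ transparent; 6 /ṣ/ is itself a trigger — this domain ends here.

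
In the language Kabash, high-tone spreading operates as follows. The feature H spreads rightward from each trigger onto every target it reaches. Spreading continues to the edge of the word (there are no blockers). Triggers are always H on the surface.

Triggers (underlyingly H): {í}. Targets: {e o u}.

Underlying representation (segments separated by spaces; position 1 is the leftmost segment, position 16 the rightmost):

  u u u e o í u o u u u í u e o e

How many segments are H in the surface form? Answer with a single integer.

From /í/ at 6 rightward: 7 /u/ → H; 8 /o/ → H; 9 /u/ → H; 10 /u/ → H; 11 /u/ → H; 12 /í/ is itself a trigger — this domain ends here.
From /í/ at 12 rightward: 13 /u/ → H; 14 /e/ → H; 15 /o/ → H; 16 /e/ → H; word edge.
Targets with no active source: positions 1 2 3 4 5 stay [-high tone].
H positions on the surface: 6 7 8 9 10 11 12 13 14 15 16.

11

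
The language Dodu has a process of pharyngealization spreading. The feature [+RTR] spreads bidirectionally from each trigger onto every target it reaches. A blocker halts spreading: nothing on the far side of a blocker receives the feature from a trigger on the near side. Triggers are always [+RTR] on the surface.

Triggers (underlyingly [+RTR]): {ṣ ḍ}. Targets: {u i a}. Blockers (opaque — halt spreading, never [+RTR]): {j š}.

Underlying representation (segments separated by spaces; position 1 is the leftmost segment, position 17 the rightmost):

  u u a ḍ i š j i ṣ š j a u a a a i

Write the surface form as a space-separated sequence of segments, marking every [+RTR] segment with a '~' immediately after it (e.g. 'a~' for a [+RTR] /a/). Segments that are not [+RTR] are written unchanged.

From /ḍ/ at 4 rightward: 5 /i/ → [+RTR]; 6 /š/ blocks.
From /ḍ/ at 4 leftward: 3 /a/ → [+RTR]; 2 /u/ → [+RTR]; 1 /u/ → [+RTR]; word edge.
From /ṣ/ at 9 rightward: 10 /š/ blocks.
From /ṣ/ at 9 leftward: 8 /i/ → [+RTR]; 7 /j/ blocks.
Targets with no active source: positions 12 13 14 15 16 17 stay [-emphatic].
[+RTR] positions on the surface: 1 2 3 4 5 8 9.

u~ u~ a~ ḍ~ i~ š j i~ ṣ~ š j a u a a a i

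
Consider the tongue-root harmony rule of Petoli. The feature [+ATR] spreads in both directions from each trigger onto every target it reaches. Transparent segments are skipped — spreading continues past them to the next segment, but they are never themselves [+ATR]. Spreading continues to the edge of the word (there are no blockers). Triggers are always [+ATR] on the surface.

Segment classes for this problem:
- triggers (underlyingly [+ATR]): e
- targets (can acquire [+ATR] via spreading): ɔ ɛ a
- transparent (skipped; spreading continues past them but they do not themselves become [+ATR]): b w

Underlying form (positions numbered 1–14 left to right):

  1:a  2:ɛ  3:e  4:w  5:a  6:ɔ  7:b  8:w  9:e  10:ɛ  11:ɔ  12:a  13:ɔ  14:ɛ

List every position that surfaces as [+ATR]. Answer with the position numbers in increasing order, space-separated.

1 2 3 5 6 9 10 11 12 13 14

From /e/ at 3 rightward: 4 /w/ transparent; 5 /a/ → [+ATR]; 6 /ɔ/ → [+ATR]; 7 /b/ transparent; 8 /w/ transparent; 9 /e/ is itself a trigger — this domain ends here.
From /e/ at 3 leftward: 2 /ɛ/ → [+ATR]; 1 /a/ → [+ATR]; word edge.
From /e/ at 9 rightward: 10 /ɛ/ → [+ATR]; 11 /ɔ/ → [+ATR]; 12 /a/ → [+ATR]; 13 /ɔ/ → [+ATR]; 14 /ɛ/ → [+ATR]; word edge.
From /e/ at 9 leftward: 8 /w/ transparent; 7 /b/ transparent; 6 /ɔ/ → [+ATR]; 5 /a/ → [+ATR]; 4 /w/ transparent; 3 /e/ is itself a trigger — this domain ends here.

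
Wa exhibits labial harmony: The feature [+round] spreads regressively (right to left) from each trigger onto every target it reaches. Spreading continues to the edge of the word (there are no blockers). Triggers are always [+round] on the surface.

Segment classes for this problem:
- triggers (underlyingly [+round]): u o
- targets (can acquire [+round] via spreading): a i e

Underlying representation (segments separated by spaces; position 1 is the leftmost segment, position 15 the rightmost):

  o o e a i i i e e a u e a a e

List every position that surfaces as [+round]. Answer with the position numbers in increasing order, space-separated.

1 2 3 4 5 6 7 8 9 10 11

From /o/ at 1 leftward: word edge.
From /o/ at 2 leftward: 1 /o/ is itself a trigger — this domain ends here.
From /u/ at 11 leftward: 10 /a/ → [+round]; 9 /e/ → [+round]; 8 /e/ → [+round]; 7 /i/ → [+round]; 6 /i/ → [+round]; 5 /i/ → [+round]; 4 /a/ → [+round]; 3 /e/ → [+round]; 2 /o/ is itself a trigger — this domain ends here.
Targets with no active source: positions 12 13 14 15 stay [-round].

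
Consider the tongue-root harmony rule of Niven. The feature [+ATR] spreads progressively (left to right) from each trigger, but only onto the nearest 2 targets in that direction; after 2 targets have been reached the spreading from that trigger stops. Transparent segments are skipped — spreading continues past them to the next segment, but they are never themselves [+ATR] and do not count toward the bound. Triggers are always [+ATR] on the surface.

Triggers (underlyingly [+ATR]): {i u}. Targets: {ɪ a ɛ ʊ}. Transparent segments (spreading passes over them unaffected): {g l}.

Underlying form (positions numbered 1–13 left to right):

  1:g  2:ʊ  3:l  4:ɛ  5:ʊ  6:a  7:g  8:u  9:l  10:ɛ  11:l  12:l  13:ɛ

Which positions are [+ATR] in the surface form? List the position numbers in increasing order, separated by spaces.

8 10 13

From /u/ at 8 rightward: 9 /l/ transparent; 10 /ɛ/ → [+ATR]; 11 /l/ transparent; 12 /l/ transparent; 13 /ɛ/ → [+ATR]; bound reached.
Targets with no active source: positions 2 4 5 6 stay [-ATR].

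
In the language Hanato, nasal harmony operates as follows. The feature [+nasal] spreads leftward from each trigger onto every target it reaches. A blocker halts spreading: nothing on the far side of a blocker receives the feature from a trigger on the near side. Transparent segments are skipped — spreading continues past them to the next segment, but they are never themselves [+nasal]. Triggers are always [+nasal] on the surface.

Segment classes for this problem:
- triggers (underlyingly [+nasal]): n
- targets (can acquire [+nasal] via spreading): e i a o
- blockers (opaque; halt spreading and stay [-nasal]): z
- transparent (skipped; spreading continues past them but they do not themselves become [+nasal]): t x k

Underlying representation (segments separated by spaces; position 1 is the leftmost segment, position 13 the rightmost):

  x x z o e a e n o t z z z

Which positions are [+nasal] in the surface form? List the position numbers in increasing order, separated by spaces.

4 5 6 7 8

From /n/ at 8 leftward: 7 /e/ → [+nasal]; 6 /a/ → [+nasal]; 5 /e/ → [+nasal]; 4 /o/ → [+nasal]; 3 /z/ blocks.
Target with no active source: position 9 stays [-nasal].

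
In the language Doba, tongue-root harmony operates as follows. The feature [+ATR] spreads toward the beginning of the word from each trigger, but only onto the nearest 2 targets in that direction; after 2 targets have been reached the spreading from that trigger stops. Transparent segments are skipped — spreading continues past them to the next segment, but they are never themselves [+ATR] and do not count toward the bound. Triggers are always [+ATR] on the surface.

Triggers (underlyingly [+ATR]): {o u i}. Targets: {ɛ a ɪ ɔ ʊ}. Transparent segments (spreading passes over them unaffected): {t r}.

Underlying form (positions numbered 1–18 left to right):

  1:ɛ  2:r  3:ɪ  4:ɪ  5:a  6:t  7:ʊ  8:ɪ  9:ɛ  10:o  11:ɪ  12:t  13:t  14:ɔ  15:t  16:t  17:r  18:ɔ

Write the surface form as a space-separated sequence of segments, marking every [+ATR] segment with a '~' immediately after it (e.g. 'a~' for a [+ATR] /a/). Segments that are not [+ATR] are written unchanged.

From /o/ at 10 leftward: 9 /ɛ/ → [+ATR]; 8 /ɪ/ → [+ATR]; bound reached.
Targets with no active source: positions 1 3 4 5 7 11 14 18 stay [-ATR].
[+ATR] positions on the surface: 8 9 10.

ɛ r ɪ ɪ a t ʊ ɪ~ ɛ~ o~ ɪ t t ɔ t t r ɔ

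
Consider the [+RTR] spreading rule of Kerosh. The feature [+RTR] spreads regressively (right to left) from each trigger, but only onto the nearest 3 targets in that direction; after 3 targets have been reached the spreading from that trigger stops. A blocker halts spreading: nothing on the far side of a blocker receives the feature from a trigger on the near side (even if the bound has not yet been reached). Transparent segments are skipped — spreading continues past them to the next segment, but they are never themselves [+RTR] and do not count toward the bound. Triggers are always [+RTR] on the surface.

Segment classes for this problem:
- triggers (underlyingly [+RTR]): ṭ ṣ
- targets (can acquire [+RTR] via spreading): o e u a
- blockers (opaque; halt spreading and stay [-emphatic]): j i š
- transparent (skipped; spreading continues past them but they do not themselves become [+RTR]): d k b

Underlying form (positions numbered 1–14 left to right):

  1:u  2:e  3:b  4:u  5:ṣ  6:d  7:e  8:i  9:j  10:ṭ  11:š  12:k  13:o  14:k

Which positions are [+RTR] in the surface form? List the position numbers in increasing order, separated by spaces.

1 2 4 5 10

From /ṣ/ at 5 leftward: 4 /u/ → [+RTR]; 3 /b/ transparent; 2 /e/ → [+RTR]; 1 /u/ → [+RTR]; bound reached.
From /ṭ/ at 10 leftward: 9 /j/ blocks.
Targets with no active source: positions 7 13 stay [-emphatic].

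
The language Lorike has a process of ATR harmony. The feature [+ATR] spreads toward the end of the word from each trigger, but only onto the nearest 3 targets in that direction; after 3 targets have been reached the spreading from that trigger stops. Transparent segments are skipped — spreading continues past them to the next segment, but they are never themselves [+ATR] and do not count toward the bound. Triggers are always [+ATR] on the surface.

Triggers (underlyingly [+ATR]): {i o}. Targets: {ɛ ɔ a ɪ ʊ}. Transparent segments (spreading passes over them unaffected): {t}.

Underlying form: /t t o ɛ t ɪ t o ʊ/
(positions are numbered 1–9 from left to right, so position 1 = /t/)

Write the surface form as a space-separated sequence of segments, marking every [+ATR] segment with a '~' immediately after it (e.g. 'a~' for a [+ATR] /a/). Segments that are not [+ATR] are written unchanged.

t t o~ ɛ~ t ɪ~ t o~ ʊ~

From /o/ at 3 rightward: 4 /ɛ/ → [+ATR]; 5 /t/ transparent; 6 /ɪ/ → [+ATR]; 7 /t/ transparent; 8 /o/ is itself a trigger — this domain ends here.
From /o/ at 8 rightward: 9 /ʊ/ → [+ATR]; word edge.
[+ATR] positions on the surface: 3 4 6 8 9.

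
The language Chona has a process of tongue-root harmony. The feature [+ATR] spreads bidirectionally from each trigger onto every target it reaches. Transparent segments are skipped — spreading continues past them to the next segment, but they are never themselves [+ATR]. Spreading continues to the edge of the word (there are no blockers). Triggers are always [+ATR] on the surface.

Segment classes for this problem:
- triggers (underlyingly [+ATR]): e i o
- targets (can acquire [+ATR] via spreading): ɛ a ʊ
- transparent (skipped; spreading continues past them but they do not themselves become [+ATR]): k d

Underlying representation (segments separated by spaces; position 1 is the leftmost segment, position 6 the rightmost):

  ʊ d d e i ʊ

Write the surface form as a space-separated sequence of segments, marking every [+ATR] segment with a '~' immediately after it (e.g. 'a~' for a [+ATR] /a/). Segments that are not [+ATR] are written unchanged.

From /e/ at 4 rightward: 5 /i/ is itself a trigger — this domain ends here.
From /e/ at 4 leftward: 3 /d/ transparent; 2 /d/ transparent; 1 /ʊ/ → [+ATR]; word edge.
From /i/ at 5 rightward: 6 /ʊ/ → [+ATR]; word edge.
From /i/ at 5 leftward: 4 /e/ is itself a trigger — this domain ends here.
[+ATR] positions on the surface: 1 4 5 6.

ʊ~ d d e~ i~ ʊ~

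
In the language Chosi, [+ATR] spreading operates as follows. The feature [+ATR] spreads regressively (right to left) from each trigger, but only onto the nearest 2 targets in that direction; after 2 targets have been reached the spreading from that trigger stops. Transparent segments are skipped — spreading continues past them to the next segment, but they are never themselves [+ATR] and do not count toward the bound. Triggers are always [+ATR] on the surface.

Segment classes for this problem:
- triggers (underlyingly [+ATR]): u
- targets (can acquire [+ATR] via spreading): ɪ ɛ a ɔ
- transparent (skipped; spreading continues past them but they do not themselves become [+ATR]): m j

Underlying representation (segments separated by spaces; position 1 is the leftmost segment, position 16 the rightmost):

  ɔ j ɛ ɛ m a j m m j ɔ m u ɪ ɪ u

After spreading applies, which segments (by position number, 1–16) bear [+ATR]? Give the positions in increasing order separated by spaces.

From /u/ at 13 leftward: 12 /m/ transparent; 11 /ɔ/ → [+ATR]; 10 /j/ transparent; 9 /m/ transparent; 8 /m/ transparent; 7 /j/ transparent; 6 /a/ → [+ATR]; bound reached.
From /u/ at 16 leftward: 15 /ɪ/ → [+ATR]; 14 /ɪ/ → [+ATR]; bound reached.
Targets with no active source: positions 1 3 4 stay [-ATR].

6 11 13 14 15 16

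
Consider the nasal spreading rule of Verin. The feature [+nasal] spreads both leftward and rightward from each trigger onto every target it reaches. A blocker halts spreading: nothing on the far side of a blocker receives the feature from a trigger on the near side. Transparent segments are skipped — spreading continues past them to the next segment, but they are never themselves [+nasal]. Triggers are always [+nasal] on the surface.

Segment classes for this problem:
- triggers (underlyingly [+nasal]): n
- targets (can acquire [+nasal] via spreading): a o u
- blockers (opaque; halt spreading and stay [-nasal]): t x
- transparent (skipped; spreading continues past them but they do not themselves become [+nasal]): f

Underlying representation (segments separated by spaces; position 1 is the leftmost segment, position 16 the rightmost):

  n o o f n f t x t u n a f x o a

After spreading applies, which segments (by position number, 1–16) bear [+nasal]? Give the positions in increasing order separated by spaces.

From /n/ at 1 rightward: 2 /o/ → [+nasal]; 3 /o/ → [+nasal]; 4 /f/ transparent; 5 /n/ is itself a trigger — this domain ends here.
From /n/ at 1 leftward: word edge.
From /n/ at 5 rightward: 6 /f/ transparent; 7 /t/ blocks.
From /n/ at 5 leftward: 4 /f/ transparent; 3 /o/ → [+nasal]; 2 /o/ → [+nasal]; 1 /n/ is itself a trigger — this domain ends here.
From /n/ at 11 rightward: 12 /a/ → [+nasal]; 13 /f/ transparent; 14 /x/ blocks.
From /n/ at 11 leftward: 10 /u/ → [+nasal]; 9 /t/ blocks.
Targets with no active source: positions 15 16 stay [-nasal].

1 2 3 5 10 11 12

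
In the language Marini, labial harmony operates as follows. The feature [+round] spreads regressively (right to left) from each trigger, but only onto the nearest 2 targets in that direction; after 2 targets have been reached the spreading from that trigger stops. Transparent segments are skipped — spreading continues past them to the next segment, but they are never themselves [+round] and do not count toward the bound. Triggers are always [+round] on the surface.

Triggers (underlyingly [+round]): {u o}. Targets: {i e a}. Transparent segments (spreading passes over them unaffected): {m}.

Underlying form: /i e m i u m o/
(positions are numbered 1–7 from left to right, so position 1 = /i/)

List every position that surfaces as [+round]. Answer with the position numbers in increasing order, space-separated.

From /u/ at 5 leftward: 4 /i/ → [+round]; 3 /m/ transparent; 2 /e/ → [+round]; bound reached.
From /o/ at 7 leftward: 6 /m/ transparent; 5 /u/ is itself a trigger — this domain ends here.
Target with no active source: position 1 stays [-round].

2 4 5 7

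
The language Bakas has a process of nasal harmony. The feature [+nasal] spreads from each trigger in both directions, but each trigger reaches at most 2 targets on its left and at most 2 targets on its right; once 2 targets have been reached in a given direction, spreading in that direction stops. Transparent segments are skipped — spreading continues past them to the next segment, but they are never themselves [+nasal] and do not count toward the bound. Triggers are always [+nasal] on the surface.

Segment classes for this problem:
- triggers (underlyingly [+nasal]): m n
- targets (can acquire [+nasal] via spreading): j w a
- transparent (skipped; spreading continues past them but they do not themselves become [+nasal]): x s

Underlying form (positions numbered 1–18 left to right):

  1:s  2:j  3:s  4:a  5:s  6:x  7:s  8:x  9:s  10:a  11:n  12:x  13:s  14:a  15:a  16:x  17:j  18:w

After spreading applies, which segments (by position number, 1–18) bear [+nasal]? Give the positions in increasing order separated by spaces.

From /n/ at 11 rightward: 12 /x/ transparent; 13 /s/ transparent; 14 /a/ → [+nasal]; 15 /a/ → [+nasal]; bound reached.
From /n/ at 11 leftward: 10 /a/ → [+nasal]; 9 /s/ transparent; 8 /x/ transparent; 7 /s/ transparent; 6 /x/ transparent; 5 /s/ transparent; 4 /a/ → [+nasal]; bound reached.
Targets with no active source: positions 2 17 18 stay [-nasal].

4 10 11 14 15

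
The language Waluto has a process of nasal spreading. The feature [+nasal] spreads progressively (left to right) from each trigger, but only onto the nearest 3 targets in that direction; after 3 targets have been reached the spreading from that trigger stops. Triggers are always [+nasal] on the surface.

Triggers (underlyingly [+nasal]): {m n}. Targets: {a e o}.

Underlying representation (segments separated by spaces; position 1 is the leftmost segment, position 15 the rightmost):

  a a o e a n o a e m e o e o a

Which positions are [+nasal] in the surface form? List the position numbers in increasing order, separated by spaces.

From /n/ at 6 rightward: 7 /o/ → [+nasal]; 8 /a/ → [+nasal]; 9 /e/ → [+nasal]; bound reached.
From /m/ at 10 rightward: 11 /e/ → [+nasal]; 12 /o/ → [+nasal]; 13 /e/ → [+nasal]; bound reached.
Targets with no active source: positions 1 2 3 4 5 14 15 stay [-nasal].

6 7 8 9 10 11 12 13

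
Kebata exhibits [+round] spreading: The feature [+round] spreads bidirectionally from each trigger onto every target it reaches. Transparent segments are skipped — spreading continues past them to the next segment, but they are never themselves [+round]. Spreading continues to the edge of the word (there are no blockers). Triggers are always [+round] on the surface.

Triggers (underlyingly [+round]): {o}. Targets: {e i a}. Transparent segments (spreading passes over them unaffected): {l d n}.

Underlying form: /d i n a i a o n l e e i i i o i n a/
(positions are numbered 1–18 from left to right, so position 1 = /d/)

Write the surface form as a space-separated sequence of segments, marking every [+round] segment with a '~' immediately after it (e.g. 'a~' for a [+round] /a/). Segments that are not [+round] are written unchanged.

d i~ n a~ i~ a~ o~ n l e~ e~ i~ i~ i~ o~ i~ n a~

From /o/ at 7 rightward: 8 /n/ transparent; 9 /l/ transparent; 10 /e/ → [+round]; 11 /e/ → [+round]; 12 /i/ → [+round]; 13 /i/ → [+round]; 14 /i/ → [+round]; 15 /o/ is itself a trigger — this domain ends here.
From /o/ at 7 leftward: 6 /a/ → [+round]; 5 /i/ → [+round]; 4 /a/ → [+round]; 3 /n/ transparent; 2 /i/ → [+round]; 1 /d/ transparent; word edge.
From /o/ at 15 rightward: 16 /i/ → [+round]; 17 /n/ transparent; 18 /a/ → [+round]; word edge.
From /o/ at 15 leftward: 14 /i/ → [+round]; 13 /i/ → [+round]; 12 /i/ → [+round]; 11 /e/ → [+round]; 10 /e/ → [+round]; 9 /l/ transparent; 8 /n/ transparent; 7 /o/ is itself a trigger — this domain ends here.
[+round] positions on the surface: 2 4 5 6 7 10 11 12 13 14 15 16 18.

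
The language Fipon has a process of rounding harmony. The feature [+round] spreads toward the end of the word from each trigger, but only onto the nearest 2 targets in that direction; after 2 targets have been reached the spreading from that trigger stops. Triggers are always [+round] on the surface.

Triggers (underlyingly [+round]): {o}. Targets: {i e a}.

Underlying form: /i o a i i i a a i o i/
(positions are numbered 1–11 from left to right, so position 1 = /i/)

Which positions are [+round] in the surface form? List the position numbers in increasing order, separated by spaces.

2 3 4 10 11

From /o/ at 2 rightward: 3 /a/ → [+round]; 4 /i/ → [+round]; bound reached.
From /o/ at 10 rightward: 11 /i/ → [+round]; word edge.
Targets with no active source: positions 1 5 6 7 8 9 stay [-round].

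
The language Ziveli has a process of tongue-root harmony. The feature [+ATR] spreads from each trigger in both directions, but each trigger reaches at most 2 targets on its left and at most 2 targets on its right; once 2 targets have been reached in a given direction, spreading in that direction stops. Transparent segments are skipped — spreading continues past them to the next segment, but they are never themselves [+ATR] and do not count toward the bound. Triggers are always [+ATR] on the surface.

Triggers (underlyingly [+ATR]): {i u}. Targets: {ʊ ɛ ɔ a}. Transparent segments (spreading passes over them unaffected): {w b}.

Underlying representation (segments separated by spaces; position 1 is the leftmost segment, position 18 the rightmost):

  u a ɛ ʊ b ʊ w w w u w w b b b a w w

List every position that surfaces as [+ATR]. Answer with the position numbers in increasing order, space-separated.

From /u/ at 1 rightward: 2 /a/ → [+ATR]; 3 /ɛ/ → [+ATR]; bound reached.
From /u/ at 1 leftward: word edge.
From /u/ at 10 rightward: 11 /w/ transparent; 12 /w/ transparent; 13 /b/ transparent; 14 /b/ transparent; 15 /b/ transparent; 16 /a/ → [+ATR]; 17 /w/ transparent; 18 /w/ transparent; word edge.
From /u/ at 10 leftward: 9 /w/ transparent; 8 /w/ transparent; 7 /w/ transparent; 6 /ʊ/ → [+ATR]; 5 /b/ transparent; 4 /ʊ/ → [+ATR]; bound reached.

1 2 3 4 6 10 16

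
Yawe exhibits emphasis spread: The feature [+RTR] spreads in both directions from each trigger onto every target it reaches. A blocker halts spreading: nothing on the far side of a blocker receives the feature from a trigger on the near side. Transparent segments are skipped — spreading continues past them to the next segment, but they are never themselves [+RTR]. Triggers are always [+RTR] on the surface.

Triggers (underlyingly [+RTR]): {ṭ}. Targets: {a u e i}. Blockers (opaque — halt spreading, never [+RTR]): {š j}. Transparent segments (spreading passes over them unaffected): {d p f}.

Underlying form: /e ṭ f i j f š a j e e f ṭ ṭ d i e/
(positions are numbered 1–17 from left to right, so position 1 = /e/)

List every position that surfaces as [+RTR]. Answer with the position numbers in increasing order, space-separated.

From /ṭ/ at 2 rightward: 3 /f/ transparent; 4 /i/ → [+RTR]; 5 /j/ blocks.
From /ṭ/ at 2 leftward: 1 /e/ → [+RTR]; word edge.
From /ṭ/ at 13 rightward: 14 /ṭ/ is itself a trigger — this domain ends here.
From /ṭ/ at 13 leftward: 12 /f/ transparent; 11 /e/ → [+RTR]; 10 /e/ → [+RTR]; 9 /j/ blocks.
From /ṭ/ at 14 rightward: 15 /d/ transparent; 16 /i/ → [+RTR]; 17 /e/ → [+RTR]; word edge.
From /ṭ/ at 14 leftward: 13 /ṭ/ is itself a trigger — this domain ends here.
Target with no active source: position 8 stays [-emphatic].

1 2 4 10 11 13 14 16 17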